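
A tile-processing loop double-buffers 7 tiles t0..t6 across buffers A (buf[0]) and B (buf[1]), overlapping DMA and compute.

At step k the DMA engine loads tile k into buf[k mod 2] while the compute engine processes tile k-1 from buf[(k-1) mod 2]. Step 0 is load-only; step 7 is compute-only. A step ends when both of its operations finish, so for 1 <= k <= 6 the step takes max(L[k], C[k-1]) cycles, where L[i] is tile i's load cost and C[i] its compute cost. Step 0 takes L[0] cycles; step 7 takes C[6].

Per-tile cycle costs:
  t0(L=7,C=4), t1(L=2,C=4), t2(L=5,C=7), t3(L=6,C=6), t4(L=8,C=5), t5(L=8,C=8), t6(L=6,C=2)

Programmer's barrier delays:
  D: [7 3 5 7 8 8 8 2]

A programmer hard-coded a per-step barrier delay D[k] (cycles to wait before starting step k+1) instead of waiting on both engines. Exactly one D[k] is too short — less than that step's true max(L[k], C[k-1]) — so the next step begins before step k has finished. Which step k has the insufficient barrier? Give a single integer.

step 0: need L[0]=7 = 7; D[0]=7 ok
step 1: need max(L[1]=2,C[0]=4) = 4; D[1]=3 SHORT
step 2: need max(L[2]=5,C[1]=4) = 5; D[2]=5 ok
step 3: need max(L[3]=6,C[2]=7) = 7; D[3]=7 ok
step 4: need max(L[4]=8,C[3]=6) = 8; D[4]=8 ok
step 5: need max(L[5]=8,C[4]=5) = 8; D[5]=8 ok
step 6: need max(L[6]=6,C[5]=8) = 8; D[6]=8 ok
step 7: need C[6]=2 = 2; D[7]=2 ok

hazard at step 1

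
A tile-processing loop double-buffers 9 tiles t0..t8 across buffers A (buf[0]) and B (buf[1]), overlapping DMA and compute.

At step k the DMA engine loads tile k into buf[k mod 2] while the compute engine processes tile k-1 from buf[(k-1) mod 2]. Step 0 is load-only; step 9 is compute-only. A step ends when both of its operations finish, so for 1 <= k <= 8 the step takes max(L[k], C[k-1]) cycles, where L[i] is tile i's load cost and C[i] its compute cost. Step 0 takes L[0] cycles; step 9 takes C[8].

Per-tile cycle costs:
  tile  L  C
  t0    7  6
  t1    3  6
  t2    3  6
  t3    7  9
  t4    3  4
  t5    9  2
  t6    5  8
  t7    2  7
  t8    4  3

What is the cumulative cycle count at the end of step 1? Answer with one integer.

end_cycle[1] = 13

[0] DMA t0→A (7c) ∥ CU idle ⇒ 7c, clock 7
[1] DMA t1→B (3c) ∥ CU A:t0 (6c) ⇒ 6c, clock 13
[2] DMA t2→A (3c) ∥ CU B:t1 (6c) ⇒ 6c, clock 19
[3] DMA t3→B (7c) ∥ CU A:t2 (6c) ⇒ 7c, clock 26
[4] DMA t4→A (3c) ∥ CU B:t3 (9c) ⇒ 9c, clock 35
[5] DMA t5→B (9c) ∥ CU A:t4 (4c) ⇒ 9c, clock 44
[6] DMA t6→A (5c) ∥ CU B:t5 (2c) ⇒ 5c, clock 49
[7] DMA t7→B (2c) ∥ CU A:t6 (8c) ⇒ 8c, clock 57
[8] DMA t8→A (4c) ∥ CU B:t7 (7c) ⇒ 7c, clock 64
[9] DMA idle ∥ CU A:t8 (3c) ⇒ 3c, clock 67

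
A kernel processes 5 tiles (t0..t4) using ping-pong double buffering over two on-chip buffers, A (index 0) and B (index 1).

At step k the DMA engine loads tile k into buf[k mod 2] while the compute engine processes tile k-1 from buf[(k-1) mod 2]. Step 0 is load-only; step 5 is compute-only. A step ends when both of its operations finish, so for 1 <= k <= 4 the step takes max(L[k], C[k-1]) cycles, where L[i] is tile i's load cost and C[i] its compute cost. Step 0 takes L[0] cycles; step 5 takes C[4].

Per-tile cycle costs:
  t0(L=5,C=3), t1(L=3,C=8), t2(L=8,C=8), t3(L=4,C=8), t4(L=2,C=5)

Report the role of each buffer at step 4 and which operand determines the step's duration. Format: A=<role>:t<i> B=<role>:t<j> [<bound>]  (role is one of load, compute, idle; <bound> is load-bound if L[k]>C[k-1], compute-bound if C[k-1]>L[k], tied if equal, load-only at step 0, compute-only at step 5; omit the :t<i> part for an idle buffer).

step 0: L[0]=5 → dur=5, Σ=5 | A=load:t0 B=idle [load-only]
step 1: L[1]=3 C[0]=3 → dur=3, Σ=8 | A=compute:t0 B=load:t1 [tied]
step 2: L[2]=8 C[1]=8 → dur=8, Σ=16 | A=load:t2 B=compute:t1 [tied]
step 3: L[3]=4 C[2]=8 → dur=8, Σ=24 | A=compute:t2 B=load:t3 [compute-bound]
step 4: L[4]=2 C[3]=8 → dur=8, Σ=32 | A=load:t4 B=compute:t3 [compute-bound]
step 5: C[4]=5 → dur=5, Σ=37 | A=compute:t4 B=idle [compute-only]

step 4: A=load:t4 B=compute:t3 [compute-bound]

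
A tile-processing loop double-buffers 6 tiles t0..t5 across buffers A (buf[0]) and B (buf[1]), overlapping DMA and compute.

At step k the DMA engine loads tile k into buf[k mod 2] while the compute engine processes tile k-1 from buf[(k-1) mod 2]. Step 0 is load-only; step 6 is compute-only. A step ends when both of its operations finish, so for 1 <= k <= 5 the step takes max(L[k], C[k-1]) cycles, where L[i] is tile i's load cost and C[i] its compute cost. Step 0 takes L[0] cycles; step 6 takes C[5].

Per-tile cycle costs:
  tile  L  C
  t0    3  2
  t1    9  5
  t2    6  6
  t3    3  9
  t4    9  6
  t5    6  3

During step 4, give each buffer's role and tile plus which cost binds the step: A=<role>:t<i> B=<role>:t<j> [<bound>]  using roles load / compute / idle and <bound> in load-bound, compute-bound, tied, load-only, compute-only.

step 4: A=load:t4 B=compute:t3 [tied]

[0] DMA t0→A (3c) ∥ CU idle ⇒ 3c, clock 3
[1] DMA t1→B (9c) ∥ CU A:t0 (2c) ⇒ 9c, clock 12
[2] DMA t2→A (6c) ∥ CU B:t1 (5c) ⇒ 6c, clock 18
[3] DMA t3→B (3c) ∥ CU A:t2 (6c) ⇒ 6c, clock 24
[4] DMA t4→A (9c) ∥ CU B:t3 (9c) ⇒ 9c, clock 33
[5] DMA t5→B (6c) ∥ CU A:t4 (6c) ⇒ 6c, clock 39
[6] DMA idle ∥ CU B:t5 (3c) ⇒ 3c, clock 42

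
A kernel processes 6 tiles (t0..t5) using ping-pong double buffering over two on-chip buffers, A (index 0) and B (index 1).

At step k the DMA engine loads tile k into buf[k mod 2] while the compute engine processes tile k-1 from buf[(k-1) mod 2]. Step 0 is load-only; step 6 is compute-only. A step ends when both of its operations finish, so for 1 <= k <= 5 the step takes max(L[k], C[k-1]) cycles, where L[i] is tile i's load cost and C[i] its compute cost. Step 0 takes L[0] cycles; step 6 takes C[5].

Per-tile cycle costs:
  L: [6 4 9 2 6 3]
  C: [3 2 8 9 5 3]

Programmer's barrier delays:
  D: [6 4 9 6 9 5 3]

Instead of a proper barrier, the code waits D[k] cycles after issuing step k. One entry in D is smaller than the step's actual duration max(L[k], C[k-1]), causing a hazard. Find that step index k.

k=0 barrier L[0]=6→6c, D[0]=6 ok
k=1 barrier max(L[1]=4,C[0]=3)→4c, D[1]=4 ok
k=2 barrier max(L[2]=9,C[1]=2)→9c, D[2]=9 ok
k=3 barrier max(L[3]=2,C[2]=8)→8c, D[3]=6 SHORT
k=4 barrier max(L[4]=6,C[3]=9)→9c, D[4]=9 ok
k=5 barrier max(L[5]=3,C[4]=5)→5c, D[5]=5 ok
k=6 barrier C[5]=3→3c, D[6]=3 ok

hazard at step 3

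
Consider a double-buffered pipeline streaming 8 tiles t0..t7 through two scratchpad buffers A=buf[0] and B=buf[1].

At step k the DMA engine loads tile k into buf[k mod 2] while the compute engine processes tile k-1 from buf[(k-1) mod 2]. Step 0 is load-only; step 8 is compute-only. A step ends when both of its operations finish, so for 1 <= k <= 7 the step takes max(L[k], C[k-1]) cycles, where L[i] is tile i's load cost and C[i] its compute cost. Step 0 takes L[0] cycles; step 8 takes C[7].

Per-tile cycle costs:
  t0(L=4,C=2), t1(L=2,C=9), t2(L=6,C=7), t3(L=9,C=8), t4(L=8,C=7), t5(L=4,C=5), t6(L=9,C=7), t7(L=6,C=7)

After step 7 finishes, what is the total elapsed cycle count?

end_cycle[7] = 55

[0] DMA t0→A (4c) ∥ CU idle ⇒ 4c, clock 4
[1] DMA t1→B (2c) ∥ CU A:t0 (2c) ⇒ 2c, clock 6
[2] DMA t2→A (6c) ∥ CU B:t1 (9c) ⇒ 9c, clock 15
[3] DMA t3→B (9c) ∥ CU A:t2 (7c) ⇒ 9c, clock 24
[4] DMA t4→A (8c) ∥ CU B:t3 (8c) ⇒ 8c, clock 32
[5] DMA t5→B (4c) ∥ CU A:t4 (7c) ⇒ 7c, clock 39
[6] DMA t6→A (9c) ∥ CU B:t5 (5c) ⇒ 9c, clock 48
[7] DMA t7→B (6c) ∥ CU A:t6 (7c) ⇒ 7c, clock 55
[8] DMA idle ∥ CU B:t7 (7c) ⇒ 7c, clock 62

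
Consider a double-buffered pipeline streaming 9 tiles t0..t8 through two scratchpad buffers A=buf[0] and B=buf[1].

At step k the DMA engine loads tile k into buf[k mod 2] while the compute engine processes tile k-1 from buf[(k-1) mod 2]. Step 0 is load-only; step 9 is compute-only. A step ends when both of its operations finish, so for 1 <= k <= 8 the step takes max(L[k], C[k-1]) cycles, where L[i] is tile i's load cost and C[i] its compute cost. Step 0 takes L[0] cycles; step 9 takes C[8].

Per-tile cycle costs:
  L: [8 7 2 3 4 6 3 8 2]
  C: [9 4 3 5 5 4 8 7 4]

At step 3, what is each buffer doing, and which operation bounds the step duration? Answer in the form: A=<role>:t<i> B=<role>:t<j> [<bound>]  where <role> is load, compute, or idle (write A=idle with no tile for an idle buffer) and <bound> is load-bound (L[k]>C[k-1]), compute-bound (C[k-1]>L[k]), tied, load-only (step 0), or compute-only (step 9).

step 3: A=compute:t2 B=load:t3 [tied]

step 0: L[0]=8 → dur=8, Σ=8 | A=load:t0 B=idle [load-only]
step 1: L[1]=7 C[0]=9 → dur=9, Σ=17 | A=compute:t0 B=load:t1 [compute-bound]
step 2: L[2]=2 C[1]=4 → dur=4, Σ=21 | A=load:t2 B=compute:t1 [compute-bound]
step 3: L[3]=3 C[2]=3 → dur=3, Σ=24 | A=compute:t2 B=load:t3 [tied]
step 4: L[4]=4 C[3]=5 → dur=5, Σ=29 | A=load:t4 B=compute:t3 [compute-bound]
step 5: L[5]=6 C[4]=5 → dur=6, Σ=35 | A=compute:t4 B=load:t5 [load-bound]
step 6: L[6]=3 C[5]=4 → dur=4, Σ=39 | A=load:t6 B=compute:t5 [compute-bound]
step 7: L[7]=8 C[6]=8 → dur=8, Σ=47 | A=compute:t6 B=load:t7 [tied]
step 8: L[8]=2 C[7]=7 → dur=7, Σ=54 | A=load:t8 B=compute:t7 [compute-bound]
step 9: C[8]=4 → dur=4, Σ=58 | A=compute:t8 B=idle [compute-only]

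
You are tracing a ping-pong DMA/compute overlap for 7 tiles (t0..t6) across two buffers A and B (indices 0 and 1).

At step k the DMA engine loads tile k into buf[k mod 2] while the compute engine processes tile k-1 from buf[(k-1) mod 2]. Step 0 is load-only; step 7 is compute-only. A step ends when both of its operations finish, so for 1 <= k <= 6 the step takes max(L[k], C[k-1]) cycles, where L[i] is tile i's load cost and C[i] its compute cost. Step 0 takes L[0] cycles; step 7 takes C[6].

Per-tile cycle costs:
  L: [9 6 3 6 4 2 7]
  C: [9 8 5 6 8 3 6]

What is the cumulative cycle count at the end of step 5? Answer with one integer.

end_cycle[5] = 46

k=0 load=t0/9c comp=- wait=9 total=9
k=1 load=t1/6c comp=t0/9c wait=9 total=18
k=2 load=t2/3c comp=t1/8c wait=8 total=26
k=3 load=t3/6c comp=t2/5c wait=6 total=32
k=4 load=t4/4c comp=t3/6c wait=6 total=38
k=5 load=t5/2c comp=t4/8c wait=8 total=46
k=6 load=t6/7c comp=t5/3c wait=7 total=53
k=7 load=- comp=t6/6c wait=6 total=59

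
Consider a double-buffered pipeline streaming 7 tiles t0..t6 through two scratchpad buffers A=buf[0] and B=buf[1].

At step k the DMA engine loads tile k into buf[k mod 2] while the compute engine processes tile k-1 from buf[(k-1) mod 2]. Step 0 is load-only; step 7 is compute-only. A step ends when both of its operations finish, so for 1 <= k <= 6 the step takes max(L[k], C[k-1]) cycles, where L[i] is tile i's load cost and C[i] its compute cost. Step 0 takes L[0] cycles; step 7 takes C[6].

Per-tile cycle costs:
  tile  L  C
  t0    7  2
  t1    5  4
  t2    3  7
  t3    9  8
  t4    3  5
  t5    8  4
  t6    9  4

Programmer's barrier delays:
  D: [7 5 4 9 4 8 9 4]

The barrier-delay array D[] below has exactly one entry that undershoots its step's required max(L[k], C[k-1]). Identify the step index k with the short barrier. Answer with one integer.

k=0 barrier L[0]=7→7c, D[0]=7 ok
k=1 barrier max(L[1]=5,C[0]=2)→5c, D[1]=5 ok
k=2 barrier max(L[2]=3,C[1]=4)→4c, D[2]=4 ok
k=3 barrier max(L[3]=9,C[2]=7)→9c, D[3]=9 ok
k=4 barrier max(L[4]=3,C[3]=8)→8c, D[4]=4 SHORT
k=5 barrier max(L[5]=8,C[4]=5)→8c, D[5]=8 ok
k=6 barrier max(L[6]=9,C[5]=4)→9c, D[6]=9 ok
k=7 barrier C[6]=4→4c, D[7]=4 ok

hazard at step 4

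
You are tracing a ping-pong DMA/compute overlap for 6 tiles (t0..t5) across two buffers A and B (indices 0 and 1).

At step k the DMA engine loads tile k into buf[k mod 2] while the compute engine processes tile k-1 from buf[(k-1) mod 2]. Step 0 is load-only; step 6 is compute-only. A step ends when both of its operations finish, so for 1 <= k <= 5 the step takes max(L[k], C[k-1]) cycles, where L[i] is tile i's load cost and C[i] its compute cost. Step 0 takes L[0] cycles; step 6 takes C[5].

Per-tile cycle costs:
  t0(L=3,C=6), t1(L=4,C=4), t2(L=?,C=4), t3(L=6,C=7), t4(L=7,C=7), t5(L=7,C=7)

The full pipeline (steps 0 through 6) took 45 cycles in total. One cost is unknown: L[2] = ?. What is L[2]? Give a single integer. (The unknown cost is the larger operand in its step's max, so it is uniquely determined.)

L[2] = 9

step 0 = dur = L[0]=3 = 3
step 1 = dur = max(L[1]=4, C[0]=6) = 6
step 2 = dur = max(L[2]=?, C[1]=4) = L[2]  (unknown; binding)
step 3 = dur = max(L[3]=6, C[2]=4) = 6
step 4 = dur = max(L[4]=7, C[3]=7) = 7
step 5 = dur = max(L[5]=7, C[4]=7) = 7
step 6 = dur = C[5]=7 = 7
sum of known step durations = 36
dur[2] = total - known = 45 - 36 = 9
L[2] is the binding max in step 2, so L[2] = dur[2] = 9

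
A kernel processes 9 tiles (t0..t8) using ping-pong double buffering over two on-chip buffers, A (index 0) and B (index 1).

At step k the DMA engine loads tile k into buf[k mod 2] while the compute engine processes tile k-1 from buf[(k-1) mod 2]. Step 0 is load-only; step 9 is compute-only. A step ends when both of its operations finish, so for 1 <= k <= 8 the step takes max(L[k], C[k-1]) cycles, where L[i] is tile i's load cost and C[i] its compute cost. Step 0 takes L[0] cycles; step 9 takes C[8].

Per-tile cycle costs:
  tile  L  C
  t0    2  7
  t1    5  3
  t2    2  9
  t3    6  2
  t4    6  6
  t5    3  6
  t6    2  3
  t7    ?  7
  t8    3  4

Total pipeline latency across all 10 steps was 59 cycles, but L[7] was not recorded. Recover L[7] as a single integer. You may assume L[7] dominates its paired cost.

step 0 → dur = L[0]=2 = 2
step 1 → dur = max(L[1]=5, C[0]=7) = 7
step 2 → dur = max(L[2]=2, C[1]=3) = 3
step 3 → dur = max(L[3]=6, C[2]=9) = 9
step 4 → dur = max(L[4]=6, C[3]=2) = 6
step 5 → dur = max(L[5]=3, C[4]=6) = 6
step 6 → dur = max(L[6]=2, C[5]=6) = 6
step 7 → dur = max(L[7]=?, C[6]=3) = L[7]  (unknown; binding)
step 8 → dur = max(L[8]=3, C[7]=7) = 7
step 9 → dur = C[8]=4 = 4
sum of known step durations = 50
dur[7] = total - known = 59 - 50 = 9
L[7] is the binding max in step 7, so L[7] = dur[7] = 9

L[7] = 9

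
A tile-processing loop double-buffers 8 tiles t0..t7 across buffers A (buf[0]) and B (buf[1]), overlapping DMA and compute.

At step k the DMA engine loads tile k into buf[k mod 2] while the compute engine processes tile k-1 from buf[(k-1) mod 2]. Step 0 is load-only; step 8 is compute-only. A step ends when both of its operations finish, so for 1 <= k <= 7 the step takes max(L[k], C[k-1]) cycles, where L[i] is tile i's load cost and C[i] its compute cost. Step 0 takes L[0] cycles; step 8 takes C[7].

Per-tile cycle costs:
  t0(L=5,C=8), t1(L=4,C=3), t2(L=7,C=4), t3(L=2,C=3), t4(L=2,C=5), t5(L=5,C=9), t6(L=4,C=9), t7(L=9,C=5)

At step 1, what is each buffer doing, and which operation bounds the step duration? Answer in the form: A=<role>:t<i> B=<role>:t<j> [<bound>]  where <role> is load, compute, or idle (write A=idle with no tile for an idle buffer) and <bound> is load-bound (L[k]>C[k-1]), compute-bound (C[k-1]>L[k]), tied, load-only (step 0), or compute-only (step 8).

step 0: L[0]=5 → dur=5, Σ=5 | A=load:t0 B=idle [load-only]
step 1: L[1]=4 C[0]=8 → dur=8, Σ=13 | A=compute:t0 B=load:t1 [compute-bound]
step 2: L[2]=7 C[1]=3 → dur=7, Σ=20 | A=load:t2 B=compute:t1 [load-bound]
step 3: L[3]=2 C[2]=4 → dur=4, Σ=24 | A=compute:t2 B=load:t3 [compute-bound]
step 4: L[4]=2 C[3]=3 → dur=3, Σ=27 | A=load:t4 B=compute:t3 [compute-bound]
step 5: L[5]=5 C[4]=5 → dur=5, Σ=32 | A=compute:t4 B=load:t5 [tied]
step 6: L[6]=4 C[5]=9 → dur=9, Σ=41 | A=load:t6 B=compute:t5 [compute-bound]
step 7: L[7]=9 C[6]=9 → dur=9, Σ=50 | A=compute:t6 B=load:t7 [tied]
step 8: C[7]=5 → dur=5, Σ=55 | A=idle B=compute:t7 [compute-only]

step 1: A=compute:t0 B=load:t1 [compute-bound]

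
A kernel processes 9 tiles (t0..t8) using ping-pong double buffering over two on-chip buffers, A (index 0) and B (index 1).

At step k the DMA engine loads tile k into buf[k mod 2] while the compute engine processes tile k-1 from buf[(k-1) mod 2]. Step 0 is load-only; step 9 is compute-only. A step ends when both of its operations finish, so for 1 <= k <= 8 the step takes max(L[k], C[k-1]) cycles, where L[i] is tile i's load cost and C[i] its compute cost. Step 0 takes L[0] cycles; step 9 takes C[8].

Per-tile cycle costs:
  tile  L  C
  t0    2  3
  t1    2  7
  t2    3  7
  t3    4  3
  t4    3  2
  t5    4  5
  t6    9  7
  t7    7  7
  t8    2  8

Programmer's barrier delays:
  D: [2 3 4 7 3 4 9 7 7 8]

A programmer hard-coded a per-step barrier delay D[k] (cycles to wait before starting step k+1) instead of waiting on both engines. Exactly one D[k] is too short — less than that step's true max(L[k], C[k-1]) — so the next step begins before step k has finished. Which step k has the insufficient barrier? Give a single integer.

hazard at step 2

step 0: need L[0]=2 = 2; D[0]=2 ok
step 1: need max(L[1]=2,C[0]=3) = 3; D[1]=3 ok
step 2: need max(L[2]=3,C[1]=7) = 7; D[2]=4 SHORT
step 3: need max(L[3]=4,C[2]=7) = 7; D[3]=7 ok
step 4: need max(L[4]=3,C[3]=3) = 3; D[4]=3 ok
step 5: need max(L[5]=4,C[4]=2) = 4; D[5]=4 ok
step 6: need max(L[6]=9,C[5]=5) = 9; D[6]=9 ok
step 7: need max(L[7]=7,C[6]=7) = 7; D[7]=7 ok
step 8: need max(L[8]=2,C[7]=7) = 7; D[8]=7 ok
step 9: need C[8]=8 = 8; D[9]=8 ok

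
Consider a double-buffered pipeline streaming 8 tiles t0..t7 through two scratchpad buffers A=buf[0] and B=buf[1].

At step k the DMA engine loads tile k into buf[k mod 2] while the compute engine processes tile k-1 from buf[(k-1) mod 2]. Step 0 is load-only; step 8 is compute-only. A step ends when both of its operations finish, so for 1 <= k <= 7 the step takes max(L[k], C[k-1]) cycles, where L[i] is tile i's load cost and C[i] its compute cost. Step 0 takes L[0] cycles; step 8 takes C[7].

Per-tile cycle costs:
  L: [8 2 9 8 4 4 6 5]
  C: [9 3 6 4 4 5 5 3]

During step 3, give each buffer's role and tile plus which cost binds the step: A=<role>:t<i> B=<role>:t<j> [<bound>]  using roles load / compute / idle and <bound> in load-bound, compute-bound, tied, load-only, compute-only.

step 0: L[0]=8 → dur=8, Σ=8 | A=load:t0 B=idle [load-only]
step 1: L[1]=2 C[0]=9 → dur=9, Σ=17 | A=compute:t0 B=load:t1 [compute-bound]
step 2: L[2]=9 C[1]=3 → dur=9, Σ=26 | A=load:t2 B=compute:t1 [load-bound]
step 3: L[3]=8 C[2]=6 → dur=8, Σ=34 | A=compute:t2 B=load:t3 [load-bound]
step 4: L[4]=4 C[3]=4 → dur=4, Σ=38 | A=load:t4 B=compute:t3 [tied]
step 5: L[5]=4 C[4]=4 → dur=4, Σ=42 | A=compute:t4 B=load:t5 [tied]
step 6: L[6]=6 C[5]=5 → dur=6, Σ=48 | A=load:t6 B=compute:t5 [load-bound]
step 7: L[7]=5 C[6]=5 → dur=5, Σ=53 | A=compute:t6 B=load:t7 [tied]
step 8: C[7]=3 → dur=3, Σ=56 | A=idle B=compute:t7 [compute-only]

step 3: A=compute:t2 B=load:t3 [load-bound]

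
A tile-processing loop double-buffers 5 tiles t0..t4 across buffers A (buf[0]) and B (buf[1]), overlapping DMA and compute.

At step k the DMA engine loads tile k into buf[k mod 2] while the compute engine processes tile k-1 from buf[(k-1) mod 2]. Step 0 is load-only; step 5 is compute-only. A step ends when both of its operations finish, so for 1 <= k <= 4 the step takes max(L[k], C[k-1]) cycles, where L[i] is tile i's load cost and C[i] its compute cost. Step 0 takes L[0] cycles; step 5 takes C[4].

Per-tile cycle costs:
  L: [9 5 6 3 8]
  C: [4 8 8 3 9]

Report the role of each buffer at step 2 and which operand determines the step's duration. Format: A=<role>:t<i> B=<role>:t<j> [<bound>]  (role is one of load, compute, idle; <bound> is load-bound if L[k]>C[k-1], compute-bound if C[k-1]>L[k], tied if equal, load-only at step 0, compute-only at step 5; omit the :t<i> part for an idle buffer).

k=0 load=t0/9c comp=- wait=9 total=9
k=1 load=t1/5c comp=t0/4c wait=5 total=14
k=2 load=t2/6c comp=t1/8c wait=8 total=22
k=3 load=t3/3c comp=t2/8c wait=8 total=30
k=4 load=t4/8c comp=t3/3c wait=8 total=38
k=5 load=- comp=t4/9c wait=9 total=47

step 2: A=load:t2 B=compute:t1 [compute-bound]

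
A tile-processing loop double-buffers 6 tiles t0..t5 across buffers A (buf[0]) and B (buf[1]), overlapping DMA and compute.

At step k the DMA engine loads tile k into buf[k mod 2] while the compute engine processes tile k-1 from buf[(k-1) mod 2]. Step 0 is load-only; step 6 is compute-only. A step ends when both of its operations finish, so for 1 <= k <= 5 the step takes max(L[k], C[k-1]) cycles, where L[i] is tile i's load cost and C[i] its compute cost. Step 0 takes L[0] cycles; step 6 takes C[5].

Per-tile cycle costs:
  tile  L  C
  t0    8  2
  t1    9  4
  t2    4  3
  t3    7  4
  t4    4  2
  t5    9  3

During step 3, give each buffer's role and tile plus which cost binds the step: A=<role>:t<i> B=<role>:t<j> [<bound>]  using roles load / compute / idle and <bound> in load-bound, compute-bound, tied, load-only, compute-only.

  0. 8=8c; end=8; A:t0 B:-
  1. max(9,2)=9c; end=17; A:t0 B:t1
  2. max(4,4)=4c; end=21; A:t2 B:t1
  3. max(7,3)=7c; end=28; A:t2 B:t3
  4. max(4,4)=4c; end=32; A:t4 B:t3
  5. max(9,2)=9c; end=41; A:t4 B:t5
  6. 3=3c; end=44; A:t4 B:t5

step 3: A=compute:t2 B=load:t3 [load-bound]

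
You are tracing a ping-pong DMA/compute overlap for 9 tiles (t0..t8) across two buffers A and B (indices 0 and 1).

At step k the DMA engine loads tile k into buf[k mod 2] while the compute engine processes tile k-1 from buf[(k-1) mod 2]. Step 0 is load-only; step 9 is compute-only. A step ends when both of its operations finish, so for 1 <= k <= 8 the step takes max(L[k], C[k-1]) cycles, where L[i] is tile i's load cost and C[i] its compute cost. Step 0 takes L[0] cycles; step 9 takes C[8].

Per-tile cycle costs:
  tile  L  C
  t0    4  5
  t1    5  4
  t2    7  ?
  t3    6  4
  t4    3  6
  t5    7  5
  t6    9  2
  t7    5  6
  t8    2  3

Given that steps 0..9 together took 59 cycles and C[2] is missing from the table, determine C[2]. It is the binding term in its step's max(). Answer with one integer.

C[2] = 9

step 0 | dur = L[0]=4 = 4
step 1 | dur = max(L[1]=5, C[0]=5) = 5
step 2 | dur = max(L[2]=7, C[1]=4) = 7
step 3 | dur = max(L[3]=6, C[2]=?) = C[2]  (unknown; binding)
step 4 | dur = max(L[4]=3, C[3]=4) = 4
step 5 | dur = max(L[5]=7, C[4]=6) = 7
step 6 | dur = max(L[6]=9, C[5]=5) = 9
step 7 | dur = max(L[7]=5, C[6]=2) = 5
step 8 | dur = max(L[8]=2, C[7]=6) = 6
step 9 | dur = C[8]=3 = 3
sum of known step durations = 50
dur[3] = total - known = 59 - 50 = 9
C[2] is the binding max in step 3, so C[2] = dur[3] = 9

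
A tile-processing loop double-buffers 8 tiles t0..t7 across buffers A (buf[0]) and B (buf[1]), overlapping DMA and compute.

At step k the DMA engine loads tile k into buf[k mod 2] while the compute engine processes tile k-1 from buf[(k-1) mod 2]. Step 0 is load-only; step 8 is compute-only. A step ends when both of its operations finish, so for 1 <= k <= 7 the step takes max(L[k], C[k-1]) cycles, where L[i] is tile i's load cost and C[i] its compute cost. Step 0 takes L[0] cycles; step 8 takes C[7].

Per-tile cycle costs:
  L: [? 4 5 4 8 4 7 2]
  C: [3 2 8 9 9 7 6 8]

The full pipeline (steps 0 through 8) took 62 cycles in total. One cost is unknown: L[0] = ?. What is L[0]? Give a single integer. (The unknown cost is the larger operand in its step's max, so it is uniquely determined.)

step 0: dur = L[0]=? = L[0]  (unknown; binding)
step 1: dur = max(L[1]=4, C[0]=3) = 4
step 2: dur = max(L[2]=5, C[1]=2) = 5
step 3: dur = max(L[3]=4, C[2]=8) = 8
step 4: dur = max(L[4]=8, C[3]=9) = 9
step 5: dur = max(L[5]=4, C[4]=9) = 9
step 6: dur = max(L[6]=7, C[5]=7) = 7
step 7: dur = max(L[7]=2, C[6]=6) = 6
step 8: dur = C[7]=8 = 8
sum of known step durations = 56
dur[0] = total - known = 62 - 56 = 6
L[0] is the binding max in step 0, so L[0] = dur[0] = 6

L[0] = 6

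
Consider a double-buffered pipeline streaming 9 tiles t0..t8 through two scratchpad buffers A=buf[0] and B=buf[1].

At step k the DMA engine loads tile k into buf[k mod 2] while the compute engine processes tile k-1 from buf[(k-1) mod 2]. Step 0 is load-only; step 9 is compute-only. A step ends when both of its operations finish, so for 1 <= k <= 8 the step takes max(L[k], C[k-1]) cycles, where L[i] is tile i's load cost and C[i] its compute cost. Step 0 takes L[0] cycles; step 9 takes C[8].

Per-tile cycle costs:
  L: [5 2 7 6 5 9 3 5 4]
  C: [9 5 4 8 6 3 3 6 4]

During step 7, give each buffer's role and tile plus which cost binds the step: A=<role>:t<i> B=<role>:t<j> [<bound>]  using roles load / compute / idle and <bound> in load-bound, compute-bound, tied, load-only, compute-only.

  0. 5=5c; end=5; A:t0 B:-
  1. max(2,9)=9c; end=14; A:t0 B:t1
  2. max(7,5)=7c; end=21; A:t2 B:t1
  3. max(6,4)=6c; end=27; A:t2 B:t3
  4. max(5,8)=8c; end=35; A:t4 B:t3
  5. max(9,6)=9c; end=44; A:t4 B:t5
  6. max(3,3)=3c; end=47; A:t6 B:t5
  7. max(5,3)=5c; end=52; A:t6 B:t7
  8. max(4,6)=6c; end=58; A:t8 B:t7
  9. 4=4c; end=62; A:t8 B:t7

step 7: A=compute:t6 B=load:t7 [load-bound]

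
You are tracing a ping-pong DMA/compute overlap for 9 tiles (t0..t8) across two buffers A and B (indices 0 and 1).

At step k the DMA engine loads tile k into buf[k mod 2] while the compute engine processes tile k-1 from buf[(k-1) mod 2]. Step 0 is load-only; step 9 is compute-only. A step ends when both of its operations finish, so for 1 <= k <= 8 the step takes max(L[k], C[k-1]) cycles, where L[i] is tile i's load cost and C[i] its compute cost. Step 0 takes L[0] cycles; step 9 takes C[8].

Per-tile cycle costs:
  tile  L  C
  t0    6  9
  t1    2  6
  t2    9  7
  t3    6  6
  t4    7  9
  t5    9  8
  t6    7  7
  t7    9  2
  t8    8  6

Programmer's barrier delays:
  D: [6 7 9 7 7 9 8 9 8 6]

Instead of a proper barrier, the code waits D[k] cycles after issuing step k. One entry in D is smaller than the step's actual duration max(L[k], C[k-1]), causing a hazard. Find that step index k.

hazard at step 1

k=0 barrier L[0]=6→6c, D[0]=6 ok
k=1 barrier max(L[1]=2,C[0]=9)→9c, D[1]=7 SHORT
k=2 barrier max(L[2]=9,C[1]=6)→9c, D[2]=9 ok
k=3 barrier max(L[3]=6,C[2]=7)→7c, D[3]=7 ok
k=4 barrier max(L[4]=7,C[3]=6)→7c, D[4]=7 ok
k=5 barrier max(L[5]=9,C[4]=9)→9c, D[5]=9 ok
k=6 barrier max(L[6]=7,C[5]=8)→8c, D[6]=8 ok
k=7 barrier max(L[7]=9,C[6]=7)→9c, D[7]=9 ok
k=8 barrier max(L[8]=8,C[7]=2)→8c, D[8]=8 ok
k=9 barrier C[8]=6→6c, D[9]=6 ok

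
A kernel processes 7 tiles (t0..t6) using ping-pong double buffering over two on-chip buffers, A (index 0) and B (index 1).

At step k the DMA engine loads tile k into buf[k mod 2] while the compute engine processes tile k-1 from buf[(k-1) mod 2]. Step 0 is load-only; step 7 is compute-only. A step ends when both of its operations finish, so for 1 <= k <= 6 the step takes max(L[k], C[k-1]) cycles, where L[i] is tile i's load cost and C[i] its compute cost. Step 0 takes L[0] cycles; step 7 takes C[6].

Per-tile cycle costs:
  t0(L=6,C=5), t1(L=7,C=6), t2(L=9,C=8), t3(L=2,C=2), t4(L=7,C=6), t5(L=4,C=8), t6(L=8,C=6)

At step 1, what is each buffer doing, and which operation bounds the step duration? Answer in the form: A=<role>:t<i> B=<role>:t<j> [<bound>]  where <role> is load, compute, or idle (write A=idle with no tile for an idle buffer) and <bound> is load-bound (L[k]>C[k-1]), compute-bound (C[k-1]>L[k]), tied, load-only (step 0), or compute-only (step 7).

step 1: A=compute:t0 B=load:t1 [load-bound]

  0. 6=6c; end=6; A:t0 B:-
  1. max(7,5)=7c; end=13; A:t0 B:t1
  2. max(9,6)=9c; end=22; A:t2 B:t1
  3. max(2,8)=8c; end=30; A:t2 B:t3
  4. max(7,2)=7c; end=37; A:t4 B:t3
  5. max(4,6)=6c; end=43; A:t4 B:t5
  6. max(8,8)=8c; end=51; A:t6 B:t5
  7. 6=6c; end=57; A:t6 B:t5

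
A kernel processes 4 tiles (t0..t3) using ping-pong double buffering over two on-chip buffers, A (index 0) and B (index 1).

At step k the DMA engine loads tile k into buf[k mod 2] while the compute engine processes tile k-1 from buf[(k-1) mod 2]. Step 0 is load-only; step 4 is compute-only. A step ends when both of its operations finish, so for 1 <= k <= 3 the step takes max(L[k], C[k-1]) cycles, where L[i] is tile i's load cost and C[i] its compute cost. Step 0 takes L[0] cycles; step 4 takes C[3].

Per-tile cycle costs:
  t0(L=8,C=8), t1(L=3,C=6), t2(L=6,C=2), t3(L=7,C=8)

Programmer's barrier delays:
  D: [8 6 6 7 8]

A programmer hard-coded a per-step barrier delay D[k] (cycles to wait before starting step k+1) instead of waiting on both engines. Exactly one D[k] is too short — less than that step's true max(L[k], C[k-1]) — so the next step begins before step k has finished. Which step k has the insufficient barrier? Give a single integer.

[0] required=L[0]=8=8 vs D=8 ok
[1] required=max(L[1]=3,C[0]=8)=8 vs D=6 SHORT
[2] required=max(L[2]=6,C[1]=6)=6 vs D=6 ok
[3] required=max(L[3]=7,C[2]=2)=7 vs D=7 ok
[4] required=C[3]=8=8 vs D=8 ok

hazard at step 1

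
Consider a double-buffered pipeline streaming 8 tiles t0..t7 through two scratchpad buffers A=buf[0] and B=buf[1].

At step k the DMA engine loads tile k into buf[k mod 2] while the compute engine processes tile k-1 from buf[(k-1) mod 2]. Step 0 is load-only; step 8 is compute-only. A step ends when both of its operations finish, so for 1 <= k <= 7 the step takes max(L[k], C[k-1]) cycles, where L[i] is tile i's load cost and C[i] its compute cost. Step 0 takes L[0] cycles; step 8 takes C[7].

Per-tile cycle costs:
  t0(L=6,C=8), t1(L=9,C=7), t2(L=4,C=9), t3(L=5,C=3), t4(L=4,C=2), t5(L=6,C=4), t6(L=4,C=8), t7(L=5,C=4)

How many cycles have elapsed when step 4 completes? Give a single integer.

end_cycle[4] = 35

k=0 load=t0/6c comp=- wait=6 total=6
k=1 load=t1/9c comp=t0/8c wait=9 total=15
k=2 load=t2/4c comp=t1/7c wait=7 total=22
k=3 load=t3/5c comp=t2/9c wait=9 total=31
k=4 load=t4/4c comp=t3/3c wait=4 total=35
k=5 load=t5/6c comp=t4/2c wait=6 total=41
k=6 load=t6/4c comp=t5/4c wait=4 total=45
k=7 load=t7/5c comp=t6/8c wait=8 total=53
k=8 load=- comp=t7/4c wait=4 total=57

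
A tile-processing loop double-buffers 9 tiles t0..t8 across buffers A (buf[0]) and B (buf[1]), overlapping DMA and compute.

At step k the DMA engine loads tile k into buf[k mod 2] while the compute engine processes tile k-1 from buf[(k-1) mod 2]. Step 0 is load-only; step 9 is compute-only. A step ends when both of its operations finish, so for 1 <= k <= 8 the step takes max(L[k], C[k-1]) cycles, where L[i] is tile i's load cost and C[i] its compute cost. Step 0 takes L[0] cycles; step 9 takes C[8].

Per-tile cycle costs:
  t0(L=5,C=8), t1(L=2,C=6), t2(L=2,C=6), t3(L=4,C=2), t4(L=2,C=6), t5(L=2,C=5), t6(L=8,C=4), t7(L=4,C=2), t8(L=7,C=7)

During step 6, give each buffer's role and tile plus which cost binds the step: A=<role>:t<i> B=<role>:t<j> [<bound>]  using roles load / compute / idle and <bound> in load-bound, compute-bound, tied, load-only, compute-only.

[0] DMA t0→A (5c) ∥ CU idle ⇒ 5c, clock 5
[1] DMA t1→B (2c) ∥ CU A:t0 (8c) ⇒ 8c, clock 13
[2] DMA t2→A (2c) ∥ CU B:t1 (6c) ⇒ 6c, clock 19
[3] DMA t3→B (4c) ∥ CU A:t2 (6c) ⇒ 6c, clock 25
[4] DMA t4→A (2c) ∥ CU B:t3 (2c) ⇒ 2c, clock 27
[5] DMA t5→B (2c) ∥ CU A:t4 (6c) ⇒ 6c, clock 33
[6] DMA t6→A (8c) ∥ CU B:t5 (5c) ⇒ 8c, clock 41
[7] DMA t7→B (4c) ∥ CU A:t6 (4c) ⇒ 4c, clock 45
[8] DMA t8→A (7c) ∥ CU B:t7 (2c) ⇒ 7c, clock 52
[9] DMA idle ∥ CU A:t8 (7c) ⇒ 7c, clock 59

step 6: A=load:t6 B=compute:t5 [load-bound]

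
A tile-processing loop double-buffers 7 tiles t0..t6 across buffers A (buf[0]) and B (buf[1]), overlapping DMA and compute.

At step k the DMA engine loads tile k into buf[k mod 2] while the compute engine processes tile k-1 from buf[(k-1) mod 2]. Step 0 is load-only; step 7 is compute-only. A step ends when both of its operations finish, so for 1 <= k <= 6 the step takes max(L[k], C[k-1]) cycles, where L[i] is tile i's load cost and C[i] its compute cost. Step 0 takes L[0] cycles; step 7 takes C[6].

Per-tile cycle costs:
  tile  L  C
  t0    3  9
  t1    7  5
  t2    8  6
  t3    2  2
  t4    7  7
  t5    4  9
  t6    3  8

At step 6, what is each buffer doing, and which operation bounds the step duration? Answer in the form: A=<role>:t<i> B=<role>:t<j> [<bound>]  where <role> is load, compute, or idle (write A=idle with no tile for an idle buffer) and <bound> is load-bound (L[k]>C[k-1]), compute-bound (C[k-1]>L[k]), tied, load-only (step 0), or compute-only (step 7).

step 6: A=load:t6 B=compute:t5 [compute-bound]

[0] DMA t0→A (3c) ∥ CU idle ⇒ 3c, clock 3
[1] DMA t1→B (7c) ∥ CU A:t0 (9c) ⇒ 9c, clock 12
[2] DMA t2→A (8c) ∥ CU B:t1 (5c) ⇒ 8c, clock 20
[3] DMA t3→B (2c) ∥ CU A:t2 (6c) ⇒ 6c, clock 26
[4] DMA t4→A (7c) ∥ CU B:t3 (2c) ⇒ 7c, clock 33
[5] DMA t5→B (4c) ∥ CU A:t4 (7c) ⇒ 7c, clock 40
[6] DMA t6→A (3c) ∥ CU B:t5 (9c) ⇒ 9c, clock 49
[7] DMA idle ∥ CU A:t6 (8c) ⇒ 8c, clock 57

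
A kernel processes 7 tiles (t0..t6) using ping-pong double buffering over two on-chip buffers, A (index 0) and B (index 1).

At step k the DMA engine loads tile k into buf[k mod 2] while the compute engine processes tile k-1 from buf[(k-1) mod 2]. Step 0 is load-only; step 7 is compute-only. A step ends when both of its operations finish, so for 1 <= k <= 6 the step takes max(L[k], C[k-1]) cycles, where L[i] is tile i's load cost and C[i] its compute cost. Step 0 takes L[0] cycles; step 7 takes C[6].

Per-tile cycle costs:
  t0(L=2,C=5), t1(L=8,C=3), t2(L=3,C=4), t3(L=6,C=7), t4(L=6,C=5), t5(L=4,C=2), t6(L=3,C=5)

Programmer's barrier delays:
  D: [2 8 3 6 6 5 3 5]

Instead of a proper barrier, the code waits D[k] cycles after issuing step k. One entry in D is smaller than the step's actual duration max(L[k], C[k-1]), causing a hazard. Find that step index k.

hazard at step 4

[0] required=L[0]=2=2 vs D=2 ok
[1] required=max(L[1]=8,C[0]=5)=8 vs D=8 ok
[2] required=max(L[2]=3,C[1]=3)=3 vs D=3 ok
[3] required=max(L[3]=6,C[2]=4)=6 vs D=6 ok
[4] required=max(L[4]=6,C[3]=7)=7 vs D=6 SHORT
[5] required=max(L[5]=4,C[4]=5)=5 vs D=5 ok
[6] required=max(L[6]=3,C[5]=2)=3 vs D=3 ok
[7] required=C[6]=5=5 vs D=5 ok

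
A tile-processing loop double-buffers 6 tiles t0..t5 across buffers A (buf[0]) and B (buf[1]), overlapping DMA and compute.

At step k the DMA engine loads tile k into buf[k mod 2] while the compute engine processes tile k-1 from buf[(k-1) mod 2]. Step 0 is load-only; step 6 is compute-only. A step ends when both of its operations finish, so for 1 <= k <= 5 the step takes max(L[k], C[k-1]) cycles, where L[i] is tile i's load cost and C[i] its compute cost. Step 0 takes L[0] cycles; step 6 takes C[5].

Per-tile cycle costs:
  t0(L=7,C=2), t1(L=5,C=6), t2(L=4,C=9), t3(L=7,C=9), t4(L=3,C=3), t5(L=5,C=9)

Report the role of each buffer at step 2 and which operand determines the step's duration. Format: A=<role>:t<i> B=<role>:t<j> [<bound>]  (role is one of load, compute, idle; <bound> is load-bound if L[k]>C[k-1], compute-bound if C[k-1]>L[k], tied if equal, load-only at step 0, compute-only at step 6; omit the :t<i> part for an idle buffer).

step 2: A=load:t2 B=compute:t1 [compute-bound]

  0. 7=7c; end=7; A:t0 B:-
  1. max(5,2)=5c; end=12; A:t0 B:t1
  2. max(4,6)=6c; end=18; A:t2 B:t1
  3. max(7,9)=9c; end=27; A:t2 B:t3
  4. max(3,9)=9c; end=36; A:t4 B:t3
  5. max(5,3)=5c; end=41; A:t4 B:t5
  6. 9=9c; end=50; A:t4 B:t5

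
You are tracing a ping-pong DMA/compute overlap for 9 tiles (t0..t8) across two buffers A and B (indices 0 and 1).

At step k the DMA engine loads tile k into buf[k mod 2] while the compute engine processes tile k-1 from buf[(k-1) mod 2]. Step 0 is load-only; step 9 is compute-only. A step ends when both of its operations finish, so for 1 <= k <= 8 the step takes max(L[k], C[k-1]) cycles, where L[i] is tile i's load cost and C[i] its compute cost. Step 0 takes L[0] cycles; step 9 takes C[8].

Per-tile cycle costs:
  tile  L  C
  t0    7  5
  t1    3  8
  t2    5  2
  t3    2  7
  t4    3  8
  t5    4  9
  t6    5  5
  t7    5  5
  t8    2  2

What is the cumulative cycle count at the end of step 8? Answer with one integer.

end_cycle[8] = 56

k=0 load=t0/7c comp=- wait=7 total=7
k=1 load=t1/3c comp=t0/5c wait=5 total=12
k=2 load=t2/5c comp=t1/8c wait=8 total=20
k=3 load=t3/2c comp=t2/2c wait=2 total=22
k=4 load=t4/3c comp=t3/7c wait=7 total=29
k=5 load=t5/4c comp=t4/8c wait=8 total=37
k=6 load=t6/5c comp=t5/9c wait=9 total=46
k=7 load=t7/5c comp=t6/5c wait=5 total=51
k=8 load=t8/2c comp=t7/5c wait=5 total=56
k=9 load=- comp=t8/2c wait=2 total=58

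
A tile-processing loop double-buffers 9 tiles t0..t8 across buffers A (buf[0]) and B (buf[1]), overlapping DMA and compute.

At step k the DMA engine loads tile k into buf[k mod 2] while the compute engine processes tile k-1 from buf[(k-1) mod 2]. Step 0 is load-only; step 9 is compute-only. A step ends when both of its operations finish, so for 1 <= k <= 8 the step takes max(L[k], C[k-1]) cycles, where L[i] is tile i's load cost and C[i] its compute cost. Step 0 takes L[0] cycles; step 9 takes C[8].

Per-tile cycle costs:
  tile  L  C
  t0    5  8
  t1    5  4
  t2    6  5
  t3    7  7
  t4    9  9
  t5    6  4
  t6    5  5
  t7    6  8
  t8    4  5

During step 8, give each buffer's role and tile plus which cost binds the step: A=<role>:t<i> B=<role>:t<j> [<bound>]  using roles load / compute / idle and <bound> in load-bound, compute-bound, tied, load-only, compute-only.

k=0 load=t0/5c comp=- wait=5 total=5
k=1 load=t1/5c comp=t0/8c wait=8 total=13
k=2 load=t2/6c comp=t1/4c wait=6 total=19
k=3 load=t3/7c comp=t2/5c wait=7 total=26
k=4 load=t4/9c comp=t3/7c wait=9 total=35
k=5 load=t5/6c comp=t4/9c wait=9 total=44
k=6 load=t6/5c comp=t5/4c wait=5 total=49
k=7 load=t7/6c comp=t6/5c wait=6 total=55
k=8 load=t8/4c comp=t7/8c wait=8 total=63
k=9 load=- comp=t8/5c wait=5 total=68

step 8: A=load:t8 B=compute:t7 [compute-bound]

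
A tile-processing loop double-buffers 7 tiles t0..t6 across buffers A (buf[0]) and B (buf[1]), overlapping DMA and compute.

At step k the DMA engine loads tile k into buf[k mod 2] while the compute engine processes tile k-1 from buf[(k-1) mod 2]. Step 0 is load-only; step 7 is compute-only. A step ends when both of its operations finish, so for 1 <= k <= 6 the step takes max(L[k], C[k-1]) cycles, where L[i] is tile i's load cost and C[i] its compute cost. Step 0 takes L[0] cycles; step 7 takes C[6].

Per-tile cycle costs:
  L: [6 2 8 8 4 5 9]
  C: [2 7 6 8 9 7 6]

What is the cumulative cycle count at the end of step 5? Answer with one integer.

[0] DMA t0→A (6c) ∥ CU idle ⇒ 6c, clock 6
[1] DMA t1→B (2c) ∥ CU A:t0 (2c) ⇒ 2c, clock 8
[2] DMA t2→A (8c) ∥ CU B:t1 (7c) ⇒ 8c, clock 16
[3] DMA t3→B (8c) ∥ CU A:t2 (6c) ⇒ 8c, clock 24
[4] DMA t4→A (4c) ∥ CU B:t3 (8c) ⇒ 8c, clock 32
[5] DMA t5→B (5c) ∥ CU A:t4 (9c) ⇒ 9c, clock 41
[6] DMA t6→A (9c) ∥ CU B:t5 (7c) ⇒ 9c, clock 50
[7] DMA idle ∥ CU A:t6 (6c) ⇒ 6c, clock 56

end_cycle[5] = 41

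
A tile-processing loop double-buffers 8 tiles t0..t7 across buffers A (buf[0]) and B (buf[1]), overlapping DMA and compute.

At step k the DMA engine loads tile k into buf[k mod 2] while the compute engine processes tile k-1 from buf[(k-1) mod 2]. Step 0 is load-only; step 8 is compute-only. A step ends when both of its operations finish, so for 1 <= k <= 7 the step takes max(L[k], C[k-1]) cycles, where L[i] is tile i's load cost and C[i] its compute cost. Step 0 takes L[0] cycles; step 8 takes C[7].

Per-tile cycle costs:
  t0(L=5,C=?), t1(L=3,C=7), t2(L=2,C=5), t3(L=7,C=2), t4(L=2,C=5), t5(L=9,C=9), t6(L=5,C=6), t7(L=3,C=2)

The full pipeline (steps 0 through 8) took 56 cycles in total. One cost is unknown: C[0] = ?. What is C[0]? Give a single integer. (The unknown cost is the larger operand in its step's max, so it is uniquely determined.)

C[0] = 9

step 0: dur = L[0]=5 = 5
step 1: dur = max(L[1]=3, C[0]=?) = C[0]  (unknown; binding)
step 2: dur = max(L[2]=2, C[1]=7) = 7
step 3: dur = max(L[3]=7, C[2]=5) = 7
step 4: dur = max(L[4]=2, C[3]=2) = 2
step 5: dur = max(L[5]=9, C[4]=5) = 9
step 6: dur = max(L[6]=5, C[5]=9) = 9
step 7: dur = max(L[7]=3, C[6]=6) = 6
step 8: dur = C[7]=2 = 2
sum of known step durations = 47
dur[1] = total - known = 56 - 47 = 9
C[0] is the binding max in step 1, so C[0] = dur[1] = 9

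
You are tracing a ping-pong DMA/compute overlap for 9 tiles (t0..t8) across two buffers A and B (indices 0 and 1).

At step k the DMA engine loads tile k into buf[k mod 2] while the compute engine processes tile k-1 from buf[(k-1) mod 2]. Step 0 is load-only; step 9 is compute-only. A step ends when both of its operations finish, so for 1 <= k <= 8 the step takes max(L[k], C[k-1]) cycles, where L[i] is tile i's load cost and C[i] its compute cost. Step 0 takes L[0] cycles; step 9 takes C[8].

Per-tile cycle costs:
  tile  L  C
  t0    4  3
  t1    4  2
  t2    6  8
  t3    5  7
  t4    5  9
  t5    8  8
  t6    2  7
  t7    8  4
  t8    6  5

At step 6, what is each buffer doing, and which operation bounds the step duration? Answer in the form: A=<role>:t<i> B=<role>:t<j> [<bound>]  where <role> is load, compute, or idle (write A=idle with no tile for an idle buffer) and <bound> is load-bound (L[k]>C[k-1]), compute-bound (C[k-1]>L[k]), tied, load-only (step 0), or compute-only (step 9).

step 6: A=load:t6 B=compute:t5 [compute-bound]

[0] DMA t0→A (4c) ∥ CU idle ⇒ 4c, clock 4
[1] DMA t1→B (4c) ∥ CU A:t0 (3c) ⇒ 4c, clock 8
[2] DMA t2→A (6c) ∥ CU B:t1 (2c) ⇒ 6c, clock 14
[3] DMA t3→B (5c) ∥ CU A:t2 (8c) ⇒ 8c, clock 22
[4] DMA t4→A (5c) ∥ CU B:t3 (7c) ⇒ 7c, clock 29
[5] DMA t5→B (8c) ∥ CU A:t4 (9c) ⇒ 9c, clock 38
[6] DMA t6→A (2c) ∥ CU B:t5 (8c) ⇒ 8c, clock 46
[7] DMA t7→B (8c) ∥ CU A:t6 (7c) ⇒ 8c, clock 54
[8] DMA t8→A (6c) ∥ CU B:t7 (4c) ⇒ 6c, clock 60
[9] DMA idle ∥ CU A:t8 (5c) ⇒ 5c, clock 65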